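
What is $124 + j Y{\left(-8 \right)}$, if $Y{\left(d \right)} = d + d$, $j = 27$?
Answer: $-308$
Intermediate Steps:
$Y{\left(d \right)} = 2 d$
$124 + j Y{\left(-8 \right)} = 124 + 27 \cdot 2 \left(-8\right) = 124 + 27 \left(-16\right) = 124 - 432 = -308$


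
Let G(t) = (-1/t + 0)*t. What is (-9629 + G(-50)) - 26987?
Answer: -36617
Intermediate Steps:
G(t) = -1 (G(t) = (-1/t)*t = -1)
(-9629 + G(-50)) - 26987 = (-9629 - 1) - 26987 = -9630 - 26987 = -36617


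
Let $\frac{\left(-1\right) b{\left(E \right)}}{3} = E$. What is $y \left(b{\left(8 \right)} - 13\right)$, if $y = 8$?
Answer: $-296$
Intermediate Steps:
$b{\left(E \right)} = - 3 E$
$y \left(b{\left(8 \right)} - 13\right) = 8 \left(\left(-3\right) 8 - 13\right) = 8 \left(-24 - 13\right) = 8 \left(-37\right) = -296$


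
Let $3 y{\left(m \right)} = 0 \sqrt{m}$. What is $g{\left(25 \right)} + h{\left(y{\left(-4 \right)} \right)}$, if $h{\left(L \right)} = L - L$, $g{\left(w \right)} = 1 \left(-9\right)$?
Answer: $-9$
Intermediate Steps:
$y{\left(m \right)} = 0$ ($y{\left(m \right)} = \frac{0 \sqrt{m}}{3} = \frac{1}{3} \cdot 0 = 0$)
$g{\left(w \right)} = -9$
$h{\left(L \right)} = 0$
$g{\left(25 \right)} + h{\left(y{\left(-4 \right)} \right)} = -9 + 0 = -9$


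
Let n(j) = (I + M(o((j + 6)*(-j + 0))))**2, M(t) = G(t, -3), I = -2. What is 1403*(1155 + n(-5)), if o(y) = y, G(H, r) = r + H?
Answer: 1620465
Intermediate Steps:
G(H, r) = H + r
M(t) = -3 + t (M(t) = t - 3 = -3 + t)
n(j) = (-5 - j*(6 + j))**2 (n(j) = (-2 + (-3 + (j + 6)*(-j + 0)))**2 = (-2 + (-3 + (6 + j)*(-j)))**2 = (-2 + (-3 - j*(6 + j)))**2 = (-5 - j*(6 + j))**2)
1403*(1155 + n(-5)) = 1403*(1155 + (5 - 5*(6 - 5))**2) = 1403*(1155 + (5 - 5*1)**2) = 1403*(1155 + (5 - 5)**2) = 1403*(1155 + 0**2) = 1403*(1155 + 0) = 1403*1155 = 1620465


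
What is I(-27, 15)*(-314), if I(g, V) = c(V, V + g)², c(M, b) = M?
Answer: -70650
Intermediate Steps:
I(g, V) = V²
I(-27, 15)*(-314) = 15²*(-314) = 225*(-314) = -70650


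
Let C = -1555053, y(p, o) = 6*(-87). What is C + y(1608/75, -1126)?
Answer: -1555575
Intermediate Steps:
y(p, o) = -522
C + y(1608/75, -1126) = -1555053 - 522 = -1555575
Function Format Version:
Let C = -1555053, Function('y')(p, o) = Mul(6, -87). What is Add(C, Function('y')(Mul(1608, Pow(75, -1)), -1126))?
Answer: -1555575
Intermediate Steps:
Function('y')(p, o) = -522
Add(C, Function('y')(Mul(1608, Pow(75, -1)), -1126)) = Add(-1555053, -522) = -1555575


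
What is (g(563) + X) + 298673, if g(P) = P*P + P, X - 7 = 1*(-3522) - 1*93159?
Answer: 519531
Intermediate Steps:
X = -96674 (X = 7 + (1*(-3522) - 1*93159) = 7 + (-3522 - 93159) = 7 - 96681 = -96674)
g(P) = P + P**2 (g(P) = P**2 + P = P + P**2)
(g(563) + X) + 298673 = (563*(1 + 563) - 96674) + 298673 = (563*564 - 96674) + 298673 = (317532 - 96674) + 298673 = 220858 + 298673 = 519531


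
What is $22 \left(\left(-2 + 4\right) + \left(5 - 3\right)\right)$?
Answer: $88$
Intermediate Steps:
$22 \left(\left(-2 + 4\right) + \left(5 - 3\right)\right) = 22 \left(2 + 2\right) = 22 \cdot 4 = 88$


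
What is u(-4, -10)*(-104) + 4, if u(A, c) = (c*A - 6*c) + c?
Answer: -9356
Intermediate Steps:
u(A, c) = -5*c + A*c (u(A, c) = (A*c - 6*c) + c = (-6*c + A*c) + c = -5*c + A*c)
u(-4, -10)*(-104) + 4 = -10*(-5 - 4)*(-104) + 4 = -10*(-9)*(-104) + 4 = 90*(-104) + 4 = -9360 + 4 = -9356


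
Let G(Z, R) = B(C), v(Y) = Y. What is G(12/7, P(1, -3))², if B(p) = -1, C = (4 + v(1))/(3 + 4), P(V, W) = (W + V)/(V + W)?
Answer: 1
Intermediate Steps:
P(V, W) = 1 (P(V, W) = (V + W)/(V + W) = 1)
C = 5/7 (C = (4 + 1)/(3 + 4) = 5/7 ≈ 0.71429)
G(Z, R) = -1
G(12/7, P(1, -3))² = (-1)² = 1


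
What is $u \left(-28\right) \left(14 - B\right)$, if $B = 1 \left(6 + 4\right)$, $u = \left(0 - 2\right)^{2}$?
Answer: $-448$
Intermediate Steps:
$u = 4$ ($u = \left(-2\right)^{2} = 4$)
$B = 10$ ($B = 1 \cdot 10 = 10$)
$u \left(-28\right) \left(14 - B\right) = 4 \left(-28\right) \left(14 - 10\right) = - 112 \left(14 - 10\right) = \left(-112\right) 4 = -448$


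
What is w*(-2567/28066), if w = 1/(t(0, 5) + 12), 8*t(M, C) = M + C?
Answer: -10268/1417333 ≈ -0.0072446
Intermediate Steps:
t(M, C) = C/8 + M/8 (t(M, C) = (M + C)/8 = (C + M)/8 = C/8 + M/8)
w = 8/101 (w = 1/(((⅛)*5 + (⅛)*0) + 12) = 1/((5/8 + 0) + 12) = 1/(5/8 + 12) = 1/(101/8) = 8/101 ≈ 0.079208)
w*(-2567/28066) = 8*(-2567/28066)/101 = 8*(-2567*1/28066)/101 = (8/101)*(-2567/28066) = -10268/1417333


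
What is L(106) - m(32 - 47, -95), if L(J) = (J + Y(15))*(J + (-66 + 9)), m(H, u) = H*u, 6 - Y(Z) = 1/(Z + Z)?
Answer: 121841/30 ≈ 4061.4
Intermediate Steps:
Y(Z) = 6 - 1/(2*Z) (Y(Z) = 6 - 1/(Z + Z) = 6 - 1/(2*Z))
L(J) = (-57 + J)*(179/30 + J) (L(J) = (J + (6 - ½/15))*(J + (-66 + 9)) = (J + (6 - ½*1/15))*(J - 57) = (J + (6 - 1/30))*(-57 + J) = (J + 179/30)*(-57 + J) = (179/30 + J)*(-57 + J) = (-57 + J)*(179/30 + J))
L(106) - m(32 - 47, -95) = (-3401/10 + 106² - 1531/30*106) - (32 - 47)*(-95) = (-3401/10 + 11236 - 81143/15) - (-15)*(-95) = 164591/30 - 1*1425 = 164591/30 - 1425 = 121841/30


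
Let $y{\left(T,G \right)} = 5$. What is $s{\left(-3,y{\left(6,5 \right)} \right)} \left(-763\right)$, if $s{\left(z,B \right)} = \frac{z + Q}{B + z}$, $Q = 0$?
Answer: $\frac{2289}{2} \approx 1144.5$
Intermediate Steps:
$s{\left(z,B \right)} = \frac{z}{B + z}$ ($s{\left(z,B \right)} = \frac{z + 0}{B + z} = \frac{z}{B + z}$)
$s{\left(-3,y{\left(6,5 \right)} \right)} \left(-763\right) = - \frac{3}{5 - 3} \left(-763\right) = - \frac{3}{2} \left(-763\right) = \left(-3\right) \frac{1}{2} \left(-763\right) = \left(- \frac{3}{2}\right) \left(-763\right) = \frac{2289}{2}$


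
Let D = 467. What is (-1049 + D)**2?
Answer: 338724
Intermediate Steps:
(-1049 + D)**2 = (-1049 + 467)**2 = (-582)**2 = 338724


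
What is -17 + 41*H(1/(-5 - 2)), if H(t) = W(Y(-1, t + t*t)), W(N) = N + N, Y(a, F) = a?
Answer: -99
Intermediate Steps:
W(N) = 2*N
H(t) = -2 (H(t) = 2*(-1) = -2)
-17 + 41*H(1/(-5 - 2)) = -17 + 41*(-2) = -17 - 82 = -99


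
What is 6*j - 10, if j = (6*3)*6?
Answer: 638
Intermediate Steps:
j = 108 (j = 18*6 = 108)
6*j - 10 = 6*108 - 10 = 648 - 10 = 638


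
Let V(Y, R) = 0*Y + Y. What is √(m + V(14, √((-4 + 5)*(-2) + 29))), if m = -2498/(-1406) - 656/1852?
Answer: √1633903027249/325489 ≈ 3.9271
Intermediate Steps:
m = 462995/325489 (m = -2498*(-1/1406) - 656*1/1852 = 1249/703 - 164/463 = 462995/325489 ≈ 1.4225)
V(Y, R) = Y (V(Y, R) = 0 + Y = Y)
√(m + V(14, √((-4 + 5)*(-2) + 29))) = √(462995/325489 + 14) = √(5019841/325489) = √1633903027249/325489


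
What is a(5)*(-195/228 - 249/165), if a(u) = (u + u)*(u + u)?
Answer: -49415/209 ≈ -236.44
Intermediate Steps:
a(u) = 4*u² (a(u) = (2*u)*(2*u) = 4*u²)
a(5)*(-195/228 - 249/165) = (4*5²)*(-195/228 - 249/165) = (4*25)*(-195*1/228 - 249*1/165) = 100*(-65/76 - 83/55) = 100*(-9883/4180) = -49415/209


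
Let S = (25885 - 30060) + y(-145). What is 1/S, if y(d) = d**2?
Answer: 1/16850 ≈ 5.9347e-5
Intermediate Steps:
S = 16850 (S = (25885 - 30060) + (-145)**2 = -4175 + 21025 = 16850)
1/S = 1/16850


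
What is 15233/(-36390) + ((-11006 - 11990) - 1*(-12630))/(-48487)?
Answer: -361383731/1764441930 ≈ -0.20481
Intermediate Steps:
15233/(-36390) + ((-11006 - 11990) - 1*(-12630))/(-48487) = 15233*(-1/36390) + (-22996 + 12630)*(-1/48487) = -15233/36390 - 10366*(-1/48487) = -15233/36390 + 10366/48487 = -361383731/1764441930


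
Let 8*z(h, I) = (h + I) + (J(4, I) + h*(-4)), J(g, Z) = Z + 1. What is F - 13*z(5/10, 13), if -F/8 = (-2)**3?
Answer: 361/16 ≈ 22.563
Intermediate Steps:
J(g, Z) = 1 + Z
F = 64 (F = -8*(-2)**3 = -8*(-8) = 64)
z(h, I) = 1/8 - 3*h/8 + I/4 (z(h, I) = ((h + I) + ((1 + I) + h*(-4)))/8 = ((I + h) + ((1 + I) - 4*h))/8 = ((I + h) + (1 + I - 4*h))/8 = (1 - 3*h + 2*I)/8 = 1/8 - 3*h/8 + I/4)
F - 13*z(5/10, 13) = 64 - 13*(1/8 - 15/(8*10) + (1/4)*13) = 64 - 13*(1/8 - 15/(8*10) + 13/4) = 64 - 13*(1/8 - 3/8*1/2 + 13/4) = 64 - 13*(1/8 - 3/16 + 13/4) = 64 - 13*51/16 = 64 - 663/16 = 361/16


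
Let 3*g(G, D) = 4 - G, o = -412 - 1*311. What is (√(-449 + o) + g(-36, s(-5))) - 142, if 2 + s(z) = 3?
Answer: -386/3 + 2*I*√293 ≈ -128.67 + 34.234*I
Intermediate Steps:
o = -723 (o = -412 - 311 = -723)
s(z) = 1 (s(z) = -2 + 3 = 1)
g(G, D) = 4/3 - G/3 (g(G, D) = (4 - G)/3 = 4/3 - G/3)
(√(-449 + o) + g(-36, s(-5))) - 142 = (√(-449 - 723) + (4/3 - ⅓*(-36))) - 142 = (√(-1172) + (4/3 + 12)) - 142 = (2*I*√293 + 40/3) - 142 = (40/3 + 2*I*√293) - 142 = -386/3 + 2*I*√293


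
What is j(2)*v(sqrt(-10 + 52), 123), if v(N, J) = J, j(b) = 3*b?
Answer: 738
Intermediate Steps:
j(2)*v(sqrt(-10 + 52), 123) = (3*2)*123 = 6*123 = 738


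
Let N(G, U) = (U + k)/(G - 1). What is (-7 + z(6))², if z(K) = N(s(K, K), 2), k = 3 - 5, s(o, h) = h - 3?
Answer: 49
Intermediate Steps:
s(o, h) = -3 + h
k = -2
N(G, U) = (-2 + U)/(-1 + G) (N(G, U) = (U - 2)/(G - 1) = (-2 + U)/(-1 + G))
z(K) = 0 (z(K) = (-2 + 2)/(-1 + (-3 + K)) = 0/(-4 + K) = 0)
(-7 + z(6))² = (-7 + 0)² = (-7)² = 49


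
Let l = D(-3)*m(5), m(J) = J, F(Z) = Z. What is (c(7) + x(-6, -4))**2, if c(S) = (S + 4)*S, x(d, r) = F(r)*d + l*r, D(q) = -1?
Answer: 14641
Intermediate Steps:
l = -5 (l = -1*5 = -5)
x(d, r) = -5*r + d*r (x(d, r) = r*d - 5*r = d*r - 5*r = -5*r + d*r)
c(S) = S*(4 + S) (c(S) = (4 + S)*S = S*(4 + S))
(c(7) + x(-6, -4))**2 = (7*(4 + 7) - 4*(-5 - 6))**2 = (7*11 - 4*(-11))**2 = (77 + 44)**2 = 121**2 = 14641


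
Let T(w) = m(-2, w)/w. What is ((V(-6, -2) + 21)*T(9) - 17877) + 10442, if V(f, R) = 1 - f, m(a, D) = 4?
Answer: -66803/9 ≈ -7422.6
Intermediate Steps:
T(w) = 4/w
((V(-6, -2) + 21)*T(9) - 17877) + 10442 = (((1 - 1*(-6)) + 21)*(4/9) - 17877) + 10442 = (((1 + 6) + 21)*(4*(⅑)) - 17877) + 10442 = ((7 + 21)*(4/9) - 17877) + 10442 = (28*(4/9) - 17877) + 10442 = (112/9 - 17877) + 10442 = -160781/9 + 10442 = -66803/9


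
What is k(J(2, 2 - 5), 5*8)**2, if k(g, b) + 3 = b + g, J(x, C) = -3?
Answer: 1156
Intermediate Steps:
k(g, b) = -3 + b + g (k(g, b) = -3 + (b + g) = -3 + b + g)
k(J(2, 2 - 5), 5*8)**2 = (-3 + 5*8 - 3)**2 = (-3 + 40 - 3)**2 = 34**2 = 1156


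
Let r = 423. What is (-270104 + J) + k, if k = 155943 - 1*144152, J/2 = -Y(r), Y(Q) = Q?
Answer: -259159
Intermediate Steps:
J = -846 (J = 2*(-1*423) = 2*(-423) = -846)
k = 11791 (k = 155943 - 144152 = 11791)
(-270104 + J) + k = (-270104 - 846) + 11791 = -270950 + 11791 = -259159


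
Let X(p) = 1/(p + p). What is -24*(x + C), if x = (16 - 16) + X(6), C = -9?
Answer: 214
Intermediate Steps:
X(p) = 1/(2*p)
x = 1/12 (x = (16 - 16) + (½)/6 = 0 + (½)*(⅙) = 0 + 1/12 = 1/12 ≈ 0.083333)
-24*(x + C) = -24*(1/12 - 9) = -24*(-107/12) = 214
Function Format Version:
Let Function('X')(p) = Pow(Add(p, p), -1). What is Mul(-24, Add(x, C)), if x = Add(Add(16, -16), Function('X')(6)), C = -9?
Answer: 214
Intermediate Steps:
Function('X')(p) = Mul(Rational(1, 2), Pow(p, -1)) (Function('X')(p) = Pow(Mul(2, p), -1) = Mul(Rational(1, 2), Pow(p, -1)))
x = Rational(1, 12) (x = Add(Add(16, -16), Mul(Rational(1, 2), Pow(6, -1))) = Add(0, Mul(Rational(1, 2), Rational(1, 6))) = Add(0, Rational(1, 12)) = Rational(1, 12) ≈ 0.083333)
Mul(-24, Add(x, C)) = Mul(-24, Add(Rational(1, 12), -9)) = Mul(-24, Rational(-107, 12)) = 214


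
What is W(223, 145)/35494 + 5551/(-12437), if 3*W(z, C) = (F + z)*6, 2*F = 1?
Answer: -191467855/441438878 ≈ -0.43374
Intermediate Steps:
F = 1/2 (F = (1/2)*1 = 1/2 ≈ 0.50000)
W(z, C) = 1 + 2*z (W(z, C) = ((1/2 + z)*6)/3 = (3 + 6*z)/3 = 1 + 2*z)
W(223, 145)/35494 + 5551/(-12437) = (1 + 2*223)/35494 + 5551/(-12437) = (1 + 446)*(1/35494) + 5551*(-1/12437) = 447*(1/35494) - 5551/12437 = 447/35494 - 5551/12437 = -191467855/441438878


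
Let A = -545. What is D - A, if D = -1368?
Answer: -823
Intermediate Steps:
D - A = -1368 - 1*(-545) = -1368 + 545 = -823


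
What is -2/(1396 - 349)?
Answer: -2/1047 ≈ -0.0019102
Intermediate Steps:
-2/(1396 - 349) = -2/1047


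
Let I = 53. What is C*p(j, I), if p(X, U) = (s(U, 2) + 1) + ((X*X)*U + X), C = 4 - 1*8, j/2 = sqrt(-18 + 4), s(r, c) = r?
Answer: 11656 - 8*I*sqrt(14) ≈ 11656.0 - 29.933*I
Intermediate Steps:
j = 2*I*sqrt(14) (j = 2*sqrt(-18 + 4) = 2*sqrt(-14) = 2*(I*sqrt(14)) = 2*I*sqrt(14) ≈ 7.4833*I)
C = -4 (C = 4 - 8 = -4)
p(X, U) = 1 + U + X + U*X**2 (p(X, U) = (U + 1) + ((X*X)*U + X) = (1 + U) + (X**2*U + X) = (1 + U) + (U*X**2 + X) = (1 + U) + (X + U*X**2) = 1 + U + X + U*X**2)
C*p(j, I) = -4*(1 + 53 + 2*I*sqrt(14) + 53*(2*I*sqrt(14))**2) = -4*(1 + 53 + 2*I*sqrt(14) + 53*(-56)) = -4*(1 + 53 + 2*I*sqrt(14) - 2968) = -4*(-2914 + 2*I*sqrt(14)) = 11656 - 8*I*sqrt(14)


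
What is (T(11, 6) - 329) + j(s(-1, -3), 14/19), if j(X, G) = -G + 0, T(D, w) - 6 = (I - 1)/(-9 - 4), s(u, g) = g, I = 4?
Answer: -80020/247 ≈ -323.97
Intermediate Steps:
T(D, w) = 75/13 (T(D, w) = 6 + (4 - 1)/(-9 - 4) = 6 + 3/(-13) = 6 + 3*(-1/13) = 6 - 3/13 = 75/13)
j(X, G) = -G
(T(11, 6) - 329) + j(s(-1, -3), 14/19) = (75/13 - 329) - 14/19 = -4202/13 - 14/19 = -80020/247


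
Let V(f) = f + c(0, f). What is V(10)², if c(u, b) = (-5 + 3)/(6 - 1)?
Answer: 2304/25 ≈ 92.160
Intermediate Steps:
c(u, b) = -⅖ (c(u, b) = -2/5 = -2*⅕ = -⅖)
V(f) = -⅖ + f (V(f) = f - ⅖ = -⅖ + f)
V(10)² = (-⅖ + 10)² = (48/5)² = 2304/25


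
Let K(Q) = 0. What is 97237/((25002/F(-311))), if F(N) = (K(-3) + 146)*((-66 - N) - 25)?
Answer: 1561626220/12501 ≈ 1.2492e+5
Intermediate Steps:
F(N) = -13286 - 146*N (F(N) = (0 + 146)*((-66 - N) - 25) = 146*(-91 - N) = -13286 - 146*N)
97237/((25002/F(-311))) = 97237/((25002/(-13286 - 146*(-311)))) = 97237/((25002/(-13286 + 45406))) = 97237/((25002/32120)) = 97237/((25002*(1/32120))) = 97237/(12501/16060) = 97237*(16060/12501) = 1561626220/12501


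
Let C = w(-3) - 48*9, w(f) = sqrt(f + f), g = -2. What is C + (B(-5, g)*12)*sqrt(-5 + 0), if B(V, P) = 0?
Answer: -432 + I*sqrt(6) ≈ -432.0 + 2.4495*I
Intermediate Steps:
w(f) = sqrt(2)*sqrt(f) (w(f) = sqrt(2*f) = sqrt(2)*sqrt(f))
C = -432 + I*sqrt(6) (C = sqrt(2)*sqrt(-3) - 48*9 = sqrt(2)*(I*sqrt(3)) - 432 = I*sqrt(6) - 432 = -432 + I*sqrt(6) ≈ -432.0 + 2.4495*I)
C + (B(-5, g)*12)*sqrt(-5 + 0) = (-432 + I*sqrt(6)) + (0*12)*sqrt(-5 + 0) = (-432 + I*sqrt(6)) + 0*sqrt(-5) = (-432 + I*sqrt(6)) + 0*(I*sqrt(5)) = (-432 + I*sqrt(6)) + 0 = -432 + I*sqrt(6)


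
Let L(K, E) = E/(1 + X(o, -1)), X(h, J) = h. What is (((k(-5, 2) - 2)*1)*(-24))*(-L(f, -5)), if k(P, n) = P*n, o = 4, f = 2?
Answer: 288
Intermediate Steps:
L(K, E) = E/5 (L(K, E) = E/(1 + 4) = E/5)
(((k(-5, 2) - 2)*1)*(-24))*(-L(f, -5)) = (((-5*2 - 2)*1)*(-24))*(-(-5)/5) = (((-10 - 2)*1)*(-24))*(-1*(-1)) = (-12*1*(-24))*1 = -12*(-24)*1 = 288*1 = 288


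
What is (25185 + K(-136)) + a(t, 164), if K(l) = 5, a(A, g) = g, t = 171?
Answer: 25354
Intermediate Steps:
(25185 + K(-136)) + a(t, 164) = (25185 + 5) + 164 = 25190 + 164 = 25354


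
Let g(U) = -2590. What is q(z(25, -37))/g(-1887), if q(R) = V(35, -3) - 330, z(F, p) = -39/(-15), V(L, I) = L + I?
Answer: 149/1295 ≈ 0.11506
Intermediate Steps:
V(L, I) = I + L
z(F, p) = 13/5 (z(F, p) = -39*(-1/15) = 13/5)
q(R) = -298 (q(R) = (-3 + 35) - 330 = 32 - 330 = -298)
q(z(25, -37))/g(-1887) = -298/(-2590) = -298*(-1/2590) = 149/1295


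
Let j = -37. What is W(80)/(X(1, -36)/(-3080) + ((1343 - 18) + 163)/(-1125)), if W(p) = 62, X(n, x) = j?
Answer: -14322000/302761 ≈ -47.305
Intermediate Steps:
X(n, x) = -37
W(80)/(X(1, -36)/(-3080) + ((1343 - 18) + 163)/(-1125)) = 62/(-37/(-3080) + ((1343 - 18) + 163)/(-1125)) = 62/(-37*(-1/3080) + (1325 + 163)*(-1/1125)) = 62/(37/3080 + 1488*(-1/1125)) = 62/(37/3080 - 496/375) = 62/(-302761/231000) = 62*(-231000/302761) = -14322000/302761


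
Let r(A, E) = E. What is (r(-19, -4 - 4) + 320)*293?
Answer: 91416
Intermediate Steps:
(r(-19, -4 - 4) + 320)*293 = ((-4 - 4) + 320)*293 = (-8 + 320)*293 = 312*293 = 91416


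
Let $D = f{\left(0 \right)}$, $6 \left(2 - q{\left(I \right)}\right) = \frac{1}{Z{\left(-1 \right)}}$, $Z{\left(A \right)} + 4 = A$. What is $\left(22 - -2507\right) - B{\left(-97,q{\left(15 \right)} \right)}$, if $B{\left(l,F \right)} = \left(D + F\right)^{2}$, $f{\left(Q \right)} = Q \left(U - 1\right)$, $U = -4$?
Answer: $\frac{2272379}{900} \approx 2524.9$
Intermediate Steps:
$Z{\left(A \right)} = -4 + A$
$q{\left(I \right)} = \frac{61}{30}$ ($q{\left(I \right)} = 2 - \frac{1}{6 \left(-4 - 1\right)} = 2 - \frac{1}{6 \left(-5\right)} = 2 - - \frac{1}{30} = 2 + \frac{1}{30} = \frac{61}{30}$)
$f{\left(Q \right)} = - 5 Q$ ($f{\left(Q \right)} = Q \left(-4 - 1\right) = Q \left(-5\right) = - 5 Q$)
$D = 0$ ($D = \left(-5\right) 0 = 0$)
$B{\left(l,F \right)} = F^{2}$ ($B{\left(l,F \right)} = \left(0 + F\right)^{2} = F^{2}$)
$\left(22 - -2507\right) - B{\left(-97,q{\left(15 \right)} \right)} = \left(22 - -2507\right) - \left(\frac{61}{30}\right)^{2} = \left(22 + 2507\right) - \frac{3721}{900} = 2529 - \frac{3721}{900} = \frac{2272379}{900}$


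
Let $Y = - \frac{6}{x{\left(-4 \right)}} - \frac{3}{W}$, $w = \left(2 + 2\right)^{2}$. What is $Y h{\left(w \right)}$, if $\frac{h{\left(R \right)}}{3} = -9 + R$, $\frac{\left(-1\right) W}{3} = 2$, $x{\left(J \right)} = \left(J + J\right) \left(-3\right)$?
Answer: $\frac{21}{4} \approx 5.25$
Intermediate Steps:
$w = 16$ ($w = 4^{2} = 16$)
$x{\left(J \right)} = - 6 J$ ($x{\left(J \right)} = 2 J \left(-3\right) = - 6 J$)
$W = -6$ ($W = \left(-3\right) 2 = -6$)
$h{\left(R \right)} = -27 + 3 R$ ($h{\left(R \right)} = 3 \left(-9 + R\right) = -27 + 3 R$)
$Y = \frac{1}{4}$ ($Y = - \frac{6}{\left(-6\right) \left(-4\right)} - \frac{3}{-6} = - \frac{6}{24} - - \frac{1}{2} = \left(-6\right) \frac{1}{24} + \frac{1}{2} = - \frac{1}{4} + \frac{1}{2} = \frac{1}{4} \approx 0.25$)
$Y h{\left(w \right)} = \frac{-27 + 3 \cdot 16}{4} = \frac{-27 + 48}{4} = \frac{1}{4} \cdot 21 = \frac{21}{4}$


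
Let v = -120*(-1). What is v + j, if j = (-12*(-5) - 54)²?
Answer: 156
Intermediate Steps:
j = 36 (j = (60 - 54)² = 6² = 36)
v = 120
v + j = 120 + 36 = 156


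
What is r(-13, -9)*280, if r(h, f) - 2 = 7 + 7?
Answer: 4480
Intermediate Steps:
r(h, f) = 16 (r(h, f) = 2 + (7 + 7) = 2 + 14 = 16)
r(-13, -9)*280 = 16*280 = 4480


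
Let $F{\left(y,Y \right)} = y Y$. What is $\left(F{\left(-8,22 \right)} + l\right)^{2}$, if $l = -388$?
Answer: $318096$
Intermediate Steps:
$F{\left(y,Y \right)} = Y y$
$\left(F{\left(-8,22 \right)} + l\right)^{2} = \left(22 \left(-8\right) - 388\right)^{2} = \left(-176 - 388\right)^{2} = \left(-564\right)^{2} = 318096$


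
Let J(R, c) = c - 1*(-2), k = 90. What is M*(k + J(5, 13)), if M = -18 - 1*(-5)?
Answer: -1365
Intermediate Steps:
M = -13 (M = -18 + 5 = -13)
J(R, c) = 2 + c (J(R, c) = c + 2 = 2 + c)
M*(k + J(5, 13)) = -13*(90 + (2 + 13)) = -13*(90 + 15) = -13*105 = -1365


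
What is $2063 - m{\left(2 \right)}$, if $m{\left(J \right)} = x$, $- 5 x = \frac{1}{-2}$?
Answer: $\frac{20629}{10} \approx 2062.9$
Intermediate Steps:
$x = \frac{1}{10}$ ($x = - \frac{1}{5 \left(-2\right)} = \left(- \frac{1}{5}\right) \left(- \frac{1}{2}\right) = \frac{1}{10} \approx 0.1$)
$m{\left(J \right)} = \frac{1}{10}$
$2063 - m{\left(2 \right)} = 2063 - \frac{1}{10} = \frac{20629}{10}$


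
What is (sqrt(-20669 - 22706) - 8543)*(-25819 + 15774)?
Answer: 85814435 - 50225*I*sqrt(1735) ≈ 8.5814e+7 - 2.092e+6*I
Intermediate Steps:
(sqrt(-20669 - 22706) - 8543)*(-25819 + 15774) = (sqrt(-43375) - 8543)*(-10045) = (5*I*sqrt(1735) - 8543)*(-10045) = (-8543 + 5*I*sqrt(1735))*(-10045) = 85814435 - 50225*I*sqrt(1735)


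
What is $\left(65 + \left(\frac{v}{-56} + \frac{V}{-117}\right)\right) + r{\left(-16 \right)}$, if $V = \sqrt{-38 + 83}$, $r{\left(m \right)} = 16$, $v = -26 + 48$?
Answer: $\frac{2257}{28} - \frac{\sqrt{5}}{39} \approx 80.55$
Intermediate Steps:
$v = 22$
$V = 3 \sqrt{5}$ ($V = \sqrt{45} = 3 \sqrt{5} \approx 6.7082$)
$\left(65 + \left(\frac{v}{-56} + \frac{V}{-117}\right)\right) + r{\left(-16 \right)} = \left(65 + \left(\frac{22}{-56} + \frac{3 \sqrt{5}}{-117}\right)\right) + 16 = \left(65 + \left(22 \left(- \frac{1}{56}\right) + 3 \sqrt{5} \left(- \frac{1}{117}\right)\right)\right) + 16 = \left(65 - \left(\frac{11}{28} + \frac{\sqrt{5}}{39}\right)\right) + 16 = \left(\frac{1809}{28} - \frac{\sqrt{5}}{39}\right) + 16 = \frac{2257}{28} - \frac{\sqrt{5}}{39}$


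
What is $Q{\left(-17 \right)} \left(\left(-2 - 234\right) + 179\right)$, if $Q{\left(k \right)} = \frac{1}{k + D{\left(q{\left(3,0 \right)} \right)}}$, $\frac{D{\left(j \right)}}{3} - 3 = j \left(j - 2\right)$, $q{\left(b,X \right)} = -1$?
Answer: $-57$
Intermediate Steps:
$D{\left(j \right)} = 9 + 3 j \left(-2 + j\right)$ ($D{\left(j \right)} = 9 + 3 j \left(j - 2\right) = 9 + 3 j \left(-2 + j\right)$)
$Q{\left(k \right)} = \frac{1}{18 + k}$ ($Q{\left(k \right)} = \frac{1}{k + \left(9 - -6 + 3 \left(-1\right)^{2}\right)} = \frac{1}{k + \left(9 + 6 + 3 \cdot 1\right)} = \frac{1}{k + \left(9 + 6 + 3\right)} = \frac{1}{k + 18} = \frac{1}{18 + k}$)
$Q{\left(-17 \right)} \left(\left(-2 - 234\right) + 179\right) = \frac{\left(-2 - 234\right) + 179}{18 - 17} = \frac{\left(-2 - 234\right) + 179}{1} = 1 \left(-236 + 179\right) = 1 \left(-57\right) = -57$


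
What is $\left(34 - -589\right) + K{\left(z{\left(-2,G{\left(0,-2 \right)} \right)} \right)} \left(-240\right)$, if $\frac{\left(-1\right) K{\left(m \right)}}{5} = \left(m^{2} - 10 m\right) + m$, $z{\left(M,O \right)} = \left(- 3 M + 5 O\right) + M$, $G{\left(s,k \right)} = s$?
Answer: $-23377$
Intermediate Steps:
$z{\left(M,O \right)} = - 2 M + 5 O$
$K{\left(m \right)} = - 5 m^{2} + 45 m$ ($K{\left(m \right)} = - 5 \left(\left(m^{2} - 10 m\right) + m\right) = - 5 \left(m^{2} - 9 m\right) = - 5 m^{2} + 45 m$)
$\left(34 - -589\right) + K{\left(z{\left(-2,G{\left(0,-2 \right)} \right)} \right)} \left(-240\right) = \left(34 - -589\right) + 5 \left(\left(-2\right) \left(-2\right) + 5 \cdot 0\right) \left(9 - \left(\left(-2\right) \left(-2\right) + 5 \cdot 0\right)\right) \left(-240\right) = \left(34 + 589\right) + 5 \left(4 + 0\right) \left(9 - \left(4 + 0\right)\right) \left(-240\right) = 623 + 5 \cdot 4 \left(9 - 4\right) \left(-240\right) = 623 + 5 \cdot 4 \cdot 5 \left(-240\right) = 623 + 100 \left(-240\right) = 623 - 24000 = -23377$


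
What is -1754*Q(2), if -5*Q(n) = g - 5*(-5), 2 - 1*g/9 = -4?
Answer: 138566/5 ≈ 27713.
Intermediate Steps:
g = 54 (g = 18 - 9*(-4) = 18 + 36 = 54)
Q(n) = -79/5 (Q(n) = -(54 - 5*(-5))/5 = -(54 + 25)/5 = -⅕*79 = -79/5)
-1754*Q(2) = -1754*(-79/5) = 138566/5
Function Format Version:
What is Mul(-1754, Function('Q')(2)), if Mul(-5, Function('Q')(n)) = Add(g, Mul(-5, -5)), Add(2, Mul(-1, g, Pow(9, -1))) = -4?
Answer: Rational(138566, 5) ≈ 27713.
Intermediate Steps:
g = 54 (g = Add(18, Mul(-9, -4)) = Add(18, 36) = 54)
Function('Q')(n) = Rational(-79, 5) (Function('Q')(n) = Mul(Rational(-1, 5), Add(54, Mul(-5, -5))) = Mul(Rational(-1, 5), Add(54, 25)) = Mul(Rational(-1, 5), 79) = Rational(-79, 5))
Mul(-1754, Function('Q')(2)) = Mul(-1754, Rational(-79, 5)) = Rational(138566, 5)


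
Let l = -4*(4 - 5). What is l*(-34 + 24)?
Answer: -40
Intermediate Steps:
l = 4 (l = -4*(-1) = 4)
l*(-34 + 24) = 4*(-34 + 24) = 4*(-10) = -40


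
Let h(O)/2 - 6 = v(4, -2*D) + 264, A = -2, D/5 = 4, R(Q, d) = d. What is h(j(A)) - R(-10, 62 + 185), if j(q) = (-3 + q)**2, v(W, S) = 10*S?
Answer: -507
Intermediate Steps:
D = 20 (D = 5*4 = 20)
h(O) = -260 (h(O) = 12 + 2*(10*(-2*20) + 264) = 12 + 2*(10*(-40) + 264) = 12 + 2*(-400 + 264) = 12 + 2*(-136) = 12 - 272 = -260)
h(j(A)) - R(-10, 62 + 185) = -260 - (62 + 185) = -260 - 1*247 = -260 - 247 = -507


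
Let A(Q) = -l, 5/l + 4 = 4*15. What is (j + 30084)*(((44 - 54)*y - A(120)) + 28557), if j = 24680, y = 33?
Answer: 21641596447/14 ≈ 1.5458e+9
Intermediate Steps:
l = 5/56 (l = 5/(-4 + 4*15) = 5/(-4 + 60) = 5/56 ≈ 0.089286)
A(Q) = -5/56 (A(Q) = -1*5/56 = -5/56)
(j + 30084)*(((44 - 54)*y - A(120)) + 28557) = (24680 + 30084)*(((44 - 54)*33 - 1*(-5/56)) + 28557) = 54764*((-10*33 + 5/56) + 28557) = 54764*((-330 + 5/56) + 28557) = 54764*(-18475/56 + 28557) = 54764*(1580717/56) = 21641596447/14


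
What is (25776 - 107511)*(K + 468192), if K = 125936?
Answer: -48561052080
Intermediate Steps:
(25776 - 107511)*(K + 468192) = (25776 - 107511)*(125936 + 468192) = -81735*594128 = -48561052080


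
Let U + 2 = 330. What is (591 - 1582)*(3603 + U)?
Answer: -3895621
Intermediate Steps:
U = 328 (U = -2 + 330 = 328)
(591 - 1582)*(3603 + U) = (591 - 1582)*(3603 + 328) = -991*3931 = -3895621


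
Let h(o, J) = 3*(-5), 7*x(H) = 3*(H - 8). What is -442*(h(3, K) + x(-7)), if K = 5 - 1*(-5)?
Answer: 66300/7 ≈ 9471.4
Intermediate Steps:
K = 10 (K = 5 + 5 = 10)
x(H) = -24/7 + 3*H/7 (x(H) = (3*(H - 8))/7 = (3*(-8 + H))/7 = (-24 + 3*H)/7 = -24/7 + 3*H/7)
h(o, J) = -15
-442*(h(3, K) + x(-7)) = -442*(-15 + (-24/7 + (3/7)*(-7))) = -442*(-15 + (-24/7 - 3)) = -442*(-15 - 45/7) = -442*(-150/7) = 66300/7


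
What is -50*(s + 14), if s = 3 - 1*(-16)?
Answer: -1650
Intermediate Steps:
s = 19 (s = 3 + 16 = 19)
-50*(s + 14) = -50*(19 + 14) = -50*33 = -1650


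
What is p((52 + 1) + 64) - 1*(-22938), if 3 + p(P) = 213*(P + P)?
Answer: 72777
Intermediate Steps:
p(P) = -3 + 426*P (p(P) = -3 + 213*(P + P) = -3 + 213*(2*P) = -3 + 426*P)
p((52 + 1) + 64) - 1*(-22938) = (-3 + 426*((52 + 1) + 64)) - 1*(-22938) = (-3 + 426*(53 + 64)) + 22938 = (-3 + 426*117) + 22938 = (-3 + 49842) + 22938 = 49839 + 22938 = 72777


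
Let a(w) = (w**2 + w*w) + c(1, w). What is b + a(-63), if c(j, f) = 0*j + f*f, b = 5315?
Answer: 17222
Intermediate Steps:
c(j, f) = f**2 (c(j, f) = 0 + f**2 = f**2)
a(w) = 3*w**2 (a(w) = (w**2 + w*w) + w**2 = (w**2 + w**2) + w**2 = 2*w**2 + w**2 = 3*w**2)
b + a(-63) = 5315 + 3*(-63)**2 = 5315 + 3*3969 = 5315 + 11907 = 17222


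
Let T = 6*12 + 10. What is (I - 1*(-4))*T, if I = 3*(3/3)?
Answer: 574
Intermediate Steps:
I = 3 (I = 3*(3*(⅓)) = 3*1 = 3)
T = 82 (T = 72 + 10 = 82)
(I - 1*(-4))*T = (3 - 1*(-4))*82 = (3 + 4)*82 = 7*82 = 574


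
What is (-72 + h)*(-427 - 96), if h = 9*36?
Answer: -131796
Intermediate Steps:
h = 324
(-72 + h)*(-427 - 96) = (-72 + 324)*(-427 - 96) = 252*(-523) = -131796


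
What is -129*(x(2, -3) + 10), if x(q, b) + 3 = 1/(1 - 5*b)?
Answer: -14577/16 ≈ -911.06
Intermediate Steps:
x(q, b) = -3 + 1/(1 - 5*b)
-129*(x(2, -3) + 10) = -129*((2 - 15*(-3))/(-1 + 5*(-3)) + 10) = -129*((2 + 45)/(-1 - 15) + 10) = -129*(47/(-16) + 10) = -129*(-1/16*47 + 10) = -129*(-47/16 + 10) = -129*113/16 = -14577/16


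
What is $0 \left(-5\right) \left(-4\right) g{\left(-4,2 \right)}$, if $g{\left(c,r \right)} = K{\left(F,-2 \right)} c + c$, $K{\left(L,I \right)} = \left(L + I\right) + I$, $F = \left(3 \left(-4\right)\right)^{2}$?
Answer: $0$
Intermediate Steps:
$F = 144$ ($F = \left(-12\right)^{2} = 144$)
$K{\left(L,I \right)} = L + 2 I$ ($K{\left(L,I \right)} = \left(I + L\right) + I = L + 2 I$)
$g{\left(c,r \right)} = 141 c$ ($g{\left(c,r \right)} = \left(144 + 2 \left(-2\right)\right) c + c = \left(144 - 4\right) c + c = 140 c + c = 141 c$)
$0 \left(-5\right) \left(-4\right) g{\left(-4,2 \right)} = 0 \left(-5\right) \left(-4\right) 141 \left(-4\right) = 0 \left(-4\right) \left(-564\right) = 0 \left(-564\right) = 0$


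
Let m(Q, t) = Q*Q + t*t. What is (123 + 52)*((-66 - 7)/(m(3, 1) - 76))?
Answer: 12775/66 ≈ 193.56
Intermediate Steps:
m(Q, t) = Q**2 + t**2
(123 + 52)*((-66 - 7)/(m(3, 1) - 76)) = (123 + 52)*((-66 - 7)/((3**2 + 1**2) - 76)) = 175*(-73/((9 + 1) - 76)) = 175*(-73/(10 - 76)) = 175*(-73/(-66)) = 175*(-73*(-1/66)) = 175*(73/66) = 12775/66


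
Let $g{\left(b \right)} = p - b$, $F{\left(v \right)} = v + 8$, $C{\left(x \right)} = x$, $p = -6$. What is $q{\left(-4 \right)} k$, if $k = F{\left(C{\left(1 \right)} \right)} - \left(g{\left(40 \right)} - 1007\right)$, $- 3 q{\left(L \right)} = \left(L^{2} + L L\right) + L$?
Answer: $-9912$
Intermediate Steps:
$F{\left(v \right)} = 8 + v$
$g{\left(b \right)} = -6 - b$
$q{\left(L \right)} = - \frac{2 L^{2}}{3} - \frac{L}{3}$ ($q{\left(L \right)} = - \frac{\left(L^{2} + L L\right) + L}{3} = - \frac{\left(L^{2} + L^{2}\right) + L}{3} = - \frac{2 L^{2} + L}{3} = - \frac{L + 2 L^{2}}{3} = - \frac{2 L^{2}}{3} - \frac{L}{3}$)
$k = 1062$ ($k = \left(8 + 1\right) - \left(\left(-6 - 40\right) - 1007\right) = 9 - \left(\left(-6 - 40\right) - 1007\right) = 9 - \left(-46 - 1007\right) = 9 - -1053 = 9 + 1053 = 1062$)
$q{\left(-4 \right)} k = \left(- \frac{1}{3}\right) \left(-4\right) \left(1 + 2 \left(-4\right)\right) 1062 = \left(- \frac{1}{3}\right) \left(-4\right) \left(1 - 8\right) 1062 = \left(- \frac{1}{3}\right) \left(-4\right) \left(-7\right) 1062 = \left(- \frac{28}{3}\right) 1062 = -9912$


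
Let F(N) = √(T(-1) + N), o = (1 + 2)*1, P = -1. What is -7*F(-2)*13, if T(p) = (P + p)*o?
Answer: -182*I*√2 ≈ -257.39*I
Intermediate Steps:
o = 3 (o = 3*1 = 3)
T(p) = -3 + 3*p (T(p) = (-1 + p)*3 = -3 + 3*p)
F(N) = √(-6 + N) (F(N) = √((-3 + 3*(-1)) + N) = √((-3 - 3) + N) = √(-6 + N))
-7*F(-2)*13 = -7*√(-6 - 2)*13 = -14*I*√2*13 = -182*I*√2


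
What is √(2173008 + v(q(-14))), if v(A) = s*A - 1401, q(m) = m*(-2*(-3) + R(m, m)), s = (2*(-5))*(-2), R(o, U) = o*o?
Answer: √2115047 ≈ 1454.3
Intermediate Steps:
R(o, U) = o²
s = 20 (s = -10*(-2) = 20)
q(m) = m*(6 + m²) (q(m) = m*(-2*(-3) + m²) = m*(6 + m²))
v(A) = -1401 + 20*A (v(A) = 20*A - 1401 = -1401 + 20*A)
√(2173008 + v(q(-14))) = √(2173008 + (-1401 + 20*(-14*(6 + (-14)²)))) = √(2173008 + (-1401 + 20*(-14*(6 + 196)))) = √(2173008 + (-1401 + 20*(-14*202))) = √(2173008 + (-1401 + 20*(-2828))) = √(2173008 + (-1401 - 56560)) = √(2173008 - 57961) = √2115047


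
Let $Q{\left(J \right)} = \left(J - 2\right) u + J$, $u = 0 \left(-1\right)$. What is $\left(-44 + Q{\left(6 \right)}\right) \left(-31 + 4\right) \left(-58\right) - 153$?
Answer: $-59661$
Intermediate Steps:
$u = 0$
$Q{\left(J \right)} = J$ ($Q{\left(J \right)} = \left(J - 2\right) 0 + J = \left(-2 + J\right) 0 + J = 0 + J = J$)
$\left(-44 + Q{\left(6 \right)}\right) \left(-31 + 4\right) \left(-58\right) - 153 = \left(-44 + 6\right) \left(-31 + 4\right) \left(-58\right) - 153 = \left(-38\right) \left(-27\right) \left(-58\right) - 153 = 1026 \left(-58\right) - 153 = -59508 - 153 = -59661$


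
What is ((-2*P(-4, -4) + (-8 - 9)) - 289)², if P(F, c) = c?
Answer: 88804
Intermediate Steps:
((-2*P(-4, -4) + (-8 - 9)) - 289)² = ((-2*(-4) + (-8 - 9)) - 289)² = ((8 - 17) - 289)² = (-9 - 289)² = (-298)² = 88804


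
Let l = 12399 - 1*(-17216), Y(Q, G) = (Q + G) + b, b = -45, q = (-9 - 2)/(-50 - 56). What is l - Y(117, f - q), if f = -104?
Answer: 3142593/106 ≈ 29647.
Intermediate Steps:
q = 11/106 (q = -11/(-106) = -11*(-1/106) = 11/106 ≈ 0.10377)
Y(Q, G) = -45 + G + Q (Y(Q, G) = (Q + G) - 45 = (G + Q) - 45 = -45 + G + Q)
l = 29615 (l = 12399 + 17216 = 29615)
l - Y(117, f - q) = 29615 - (-45 + (-104 - 1*11/106) + 117) = 29615 - (-45 + (-104 - 11/106) + 117) = 29615 - (-45 - 11035/106 + 117) = 29615 - 1*(-3403/106) = 29615 + 3403/106 = 3142593/106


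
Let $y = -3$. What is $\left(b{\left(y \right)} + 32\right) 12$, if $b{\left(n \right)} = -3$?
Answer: $348$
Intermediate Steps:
$\left(b{\left(y \right)} + 32\right) 12 = \left(-3 + 32\right) 12 = 29 \cdot 12 = 348$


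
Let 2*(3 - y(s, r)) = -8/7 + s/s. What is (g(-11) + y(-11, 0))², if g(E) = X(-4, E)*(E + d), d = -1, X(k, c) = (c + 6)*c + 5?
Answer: 100741369/196 ≈ 5.1399e+5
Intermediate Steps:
X(k, c) = 5 + c*(6 + c) (X(k, c) = (6 + c)*c + 5 = c*(6 + c) + 5 = 5 + c*(6 + c))
g(E) = (-1 + E)*(5 + E² + 6*E) (g(E) = (5 + E² + 6*E)*(E - 1) = (5 + E² + 6*E)*(-1 + E) = (-1 + E)*(5 + E² + 6*E))
y(s, r) = 43/14 (y(s, r) = 3 - (-8/7 + s/s)/2 = 3 - (-8*⅐ + 1)/2 = 3 - (-8/7 + 1)/2 = 3 - ½*(-⅐) = 3 + 1/14 = 43/14)
(g(-11) + y(-11, 0))² = ((-1 - 11)*(5 + (-11)² + 6*(-11)) + 43/14)² = (-12*(5 + 121 - 66) + 43/14)² = (-12*60 + 43/14)² = (-720 + 43/14)² = (-10037/14)² = 100741369/196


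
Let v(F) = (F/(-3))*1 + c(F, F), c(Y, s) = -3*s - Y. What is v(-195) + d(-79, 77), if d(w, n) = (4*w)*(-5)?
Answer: 2425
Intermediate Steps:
c(Y, s) = -Y - 3*s
d(w, n) = -20*w
v(F) = -13*F/3 (v(F) = (F/(-3))*1 + (-F - 3*F) = (F*(-⅓))*1 - 4*F = -F/3*1 - 4*F = -F/3 - 4*F = -13*F/3)
v(-195) + d(-79, 77) = -13/3*(-195) - 20*(-79) = 845 + 1580 = 2425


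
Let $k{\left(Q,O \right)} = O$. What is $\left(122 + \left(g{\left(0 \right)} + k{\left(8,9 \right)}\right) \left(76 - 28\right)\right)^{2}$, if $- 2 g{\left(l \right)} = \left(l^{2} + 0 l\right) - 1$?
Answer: $334084$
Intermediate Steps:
$g{\left(l \right)} = \frac{1}{2} - \frac{l^{2}}{2}$ ($g{\left(l \right)} = - \frac{\left(l^{2} + 0 l\right) - 1}{2} = - \frac{\left(l^{2} + 0\right) - 1}{2} = - \frac{l^{2} - 1}{2} = - \frac{-1 + l^{2}}{2} = \frac{1}{2} - \frac{l^{2}}{2}$)
$\left(122 + \left(g{\left(0 \right)} + k{\left(8,9 \right)}\right) \left(76 - 28\right)\right)^{2} = \left(122 + \left(\left(\frac{1}{2} - \frac{0^{2}}{2}\right) + 9\right) \left(76 - 28\right)\right)^{2} = \left(122 + \left(\left(\frac{1}{2} - 0\right) + 9\right) 48\right)^{2} = \left(122 + \left(\left(\frac{1}{2} + 0\right) + 9\right) 48\right)^{2} = \left(122 + \left(\frac{1}{2} + 9\right) 48\right)^{2} = \left(122 + \frac{19}{2} \cdot 48\right)^{2} = \left(122 + 456\right)^{2} = 578^{2} = 334084$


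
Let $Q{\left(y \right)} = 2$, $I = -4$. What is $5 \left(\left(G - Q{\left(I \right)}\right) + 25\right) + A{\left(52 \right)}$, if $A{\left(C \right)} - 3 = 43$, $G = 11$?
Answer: $216$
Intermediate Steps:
$A{\left(C \right)} = 46$ ($A{\left(C \right)} = 3 + 43 = 46$)
$5 \left(\left(G - Q{\left(I \right)}\right) + 25\right) + A{\left(52 \right)} = 5 \left(\left(11 - 2\right) + 25\right) + 46 = 5 \left(9 + 25\right) + 46 = 5 \cdot 34 + 46 = 170 + 46 = 216$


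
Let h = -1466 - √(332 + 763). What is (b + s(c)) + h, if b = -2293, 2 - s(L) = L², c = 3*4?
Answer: -3901 - √1095 ≈ -3934.1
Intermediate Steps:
c = 12
s(L) = 2 - L²
h = -1466 - √1095 ≈ -1499.1
(b + s(c)) + h = (-2293 + (2 - 1*12²)) + (-1466 - √1095) = (-2293 + (2 - 1*144)) + (-1466 - √1095) = (-2293 + (2 - 144)) + (-1466 - √1095) = (-2293 - 142) + (-1466 - √1095) = -2435 + (-1466 - √1095) = -3901 - √1095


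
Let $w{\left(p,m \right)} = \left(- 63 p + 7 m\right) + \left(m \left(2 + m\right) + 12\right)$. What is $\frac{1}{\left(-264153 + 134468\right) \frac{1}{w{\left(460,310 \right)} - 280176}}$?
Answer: $\frac{210254}{129685} \approx 1.6213$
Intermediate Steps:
$w{\left(p,m \right)} = 12 - 63 p + 7 m + m \left(2 + m\right)$ ($w{\left(p,m \right)} = \left(- 63 p + 7 m\right) + \left(12 + m \left(2 + m\right)\right) = 12 - 63 p + 7 m + m \left(2 + m\right)$)
$\frac{1}{\left(-264153 + 134468\right) \frac{1}{w{\left(460,310 \right)} - 280176}} = \frac{1}{\left(-264153 + 134468\right) \frac{1}{\left(12 + 310^{2} - 28980 + 9 \cdot 310\right) - 280176}} = \frac{1}{\left(-129685\right) \frac{1}{\left(12 + 96100 - 28980 + 2790\right) - 280176}} = \frac{1}{\left(-129685\right) \frac{1}{69922 - 280176}} = \frac{1}{\left(-129685\right) \frac{1}{-210254}} = \frac{1}{\left(-129685\right) \left(- \frac{1}{210254}\right)} = \frac{1}{\frac{129685}{210254}} = \frac{210254}{129685}$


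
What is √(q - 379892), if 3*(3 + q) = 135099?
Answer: I*√334862 ≈ 578.67*I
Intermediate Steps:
q = 45030 (q = -3 + (⅓)*135099 = -3 + 45033 = 45030)
√(q - 379892) = √(45030 - 379892) = √(-334862) = I*√334862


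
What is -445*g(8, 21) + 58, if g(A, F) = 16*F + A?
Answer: -153022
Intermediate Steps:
g(A, F) = A + 16*F
-445*g(8, 21) + 58 = -445*(8 + 16*21) + 58 = -445*(8 + 336) + 58 = -445*344 + 58 = -153080 + 58 = -153022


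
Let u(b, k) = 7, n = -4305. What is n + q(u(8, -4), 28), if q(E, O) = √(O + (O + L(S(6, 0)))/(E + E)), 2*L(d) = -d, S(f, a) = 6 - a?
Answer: -4305 + √5838/14 ≈ -4299.5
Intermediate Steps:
L(d) = -d/2 (L(d) = (-d)/2 = -d/2)
q(E, O) = √(O + (-3 + O)/(2*E)) (q(E, O) = √(O + (O - (6 - 1*0)/2)/(E + E)) = √(O + (O - (6 + 0)/2)/((2*E))) = √(O + (O - ½*6)*(1/(2*E))) = √(O + (O - 3)*(1/(2*E))) = √(O + (-3 + O)*(1/(2*E))) = √(O + (-3 + O)/(2*E)))
n + q(u(8, -4), 28) = -4305 + √2*√((-3 + 28 + 2*7*28)/7)/2 = -4305 + √2*√((-3 + 28 + 392)/7)/2 = -4305 + √2*√((⅐)*417)/2 = -4305 + √2*√(417/7)/2 = -4305 + √2*(√2919/7)/2 = -4305 + √5838/14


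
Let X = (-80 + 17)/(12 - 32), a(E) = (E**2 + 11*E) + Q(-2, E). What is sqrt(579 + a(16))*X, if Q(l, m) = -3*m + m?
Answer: 63*sqrt(979)/20 ≈ 98.560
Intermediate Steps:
Q(l, m) = -2*m
a(E) = E**2 + 9*E (a(E) = (E**2 + 11*E) - 2*E = E**2 + 9*E)
X = 63/20 (X = -63/(-20) = -63*(-1/20) = 63/20 ≈ 3.1500)
sqrt(579 + a(16))*X = sqrt(579 + 16*(9 + 16))*(63/20) = sqrt(579 + 16*25)*(63/20) = sqrt(579 + 400)*(63/20) = sqrt(979)*(63/20) = 63*sqrt(979)/20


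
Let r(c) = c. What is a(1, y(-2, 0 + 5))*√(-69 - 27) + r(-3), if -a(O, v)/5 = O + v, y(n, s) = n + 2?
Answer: -3 - 20*I*√6 ≈ -3.0 - 48.99*I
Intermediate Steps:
y(n, s) = 2 + n
a(O, v) = -5*O - 5*v (a(O, v) = -5*(O + v) = -5*O - 5*v)
a(1, y(-2, 0 + 5))*√(-69 - 27) + r(-3) = (-5*1 - 5*(2 - 2))*√(-69 - 27) - 3 = (-5 - 5*0)*√(-96) - 3 = (-5 + 0)*(4*I*√6) - 3 = -20*I*√6 - 3 = -3 - 20*I*√6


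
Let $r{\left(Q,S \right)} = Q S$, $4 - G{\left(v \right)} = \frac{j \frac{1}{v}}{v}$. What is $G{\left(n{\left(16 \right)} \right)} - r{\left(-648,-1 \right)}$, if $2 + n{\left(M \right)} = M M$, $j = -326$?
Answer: $- \frac{20773989}{32258} \approx -644.0$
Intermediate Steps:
$n{\left(M \right)} = -2 + M^{2}$ ($n{\left(M \right)} = -2 + M M = -2 + M^{2}$)
$G{\left(v \right)} = 4 + \frac{326}{v^{2}}$ ($G{\left(v \right)} = 4 - \frac{\left(-326\right) \frac{1}{v}}{v} = 4 - - \frac{326}{v^{2}} = 4 + \frac{326}{v^{2}}$)
$G{\left(n{\left(16 \right)} \right)} - r{\left(-648,-1 \right)} = \left(4 + \frac{326}{\left(-2 + 16^{2}\right)^{2}}\right) - \left(-648\right) \left(-1\right) = \left(4 + \frac{326}{\left(-2 + 256\right)^{2}}\right) - 648 = \left(4 + \frac{326}{64516}\right) - 648 = \left(4 + 326 \cdot \frac{1}{64516}\right) - 648 = \left(4 + \frac{163}{32258}\right) - 648 = \frac{129195}{32258} - 648 = - \frac{20773989}{32258}$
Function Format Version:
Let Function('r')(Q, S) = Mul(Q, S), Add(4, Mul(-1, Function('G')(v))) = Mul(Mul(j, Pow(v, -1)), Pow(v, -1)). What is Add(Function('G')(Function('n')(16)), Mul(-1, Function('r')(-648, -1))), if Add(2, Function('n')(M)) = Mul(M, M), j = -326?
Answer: Rational(-20773989, 32258) ≈ -644.00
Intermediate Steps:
Function('n')(M) = Add(-2, Pow(M, 2)) (Function('n')(M) = Add(-2, Mul(M, M)) = Add(-2, Pow(M, 2)))
Function('G')(v) = Add(4, Mul(326, Pow(v, -2))) (Function('G')(v) = Add(4, Mul(-1, Mul(Mul(-326, Pow(v, -1)), Pow(v, -1)))) = Add(4, Mul(-1, Mul(-326, Pow(v, -2)))) = Add(4, Mul(326, Pow(v, -2))))
Add(Function('G')(Function('n')(16)), Mul(-1, Function('r')(-648, -1))) = Add(Add(4, Mul(326, Pow(Add(-2, Pow(16, 2)), -2))), Mul(-1, Mul(-648, -1))) = Add(Add(4, Mul(326, Pow(Add(-2, 256), -2))), Mul(-1, 648)) = Add(Add(4, Mul(326, Pow(254, -2))), -648) = Add(Add(4, Mul(326, Rational(1, 64516))), -648) = Add(Add(4, Rational(163, 32258)), -648) = Add(Rational(129195, 32258), -648) = Rational(-20773989, 32258)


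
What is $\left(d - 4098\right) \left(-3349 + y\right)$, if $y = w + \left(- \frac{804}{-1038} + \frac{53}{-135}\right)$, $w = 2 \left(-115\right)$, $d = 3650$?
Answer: $\frac{37443223552}{23355} \approx 1.6032 \cdot 10^{6}$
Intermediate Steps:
$w = -230$
$y = - \frac{5362729}{23355}$ ($y = -230 + \left(- \frac{804}{-1038} + \frac{53}{-135}\right) = -230 + \left(\left(-804\right) \left(- \frac{1}{1038}\right) + 53 \left(- \frac{1}{135}\right)\right) = -230 + \left(\frac{134}{173} - \frac{53}{135}\right) = -230 + \frac{8921}{23355} = - \frac{5362729}{23355} \approx -229.62$)
$\left(d - 4098\right) \left(-3349 + y\right) = \left(3650 - 4098\right) \left(-3349 - \frac{5362729}{23355}\right) = \left(-448\right) \left(- \frac{83578624}{23355}\right) = \frac{37443223552}{23355}$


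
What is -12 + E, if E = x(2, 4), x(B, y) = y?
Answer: -8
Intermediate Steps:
E = 4
-12 + E = -12 + 4 = -8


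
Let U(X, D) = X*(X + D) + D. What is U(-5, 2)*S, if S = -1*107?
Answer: -1819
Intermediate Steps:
S = -107
U(X, D) = D + X*(D + X) (U(X, D) = X*(D + X) + D = D + X*(D + X))
U(-5, 2)*S = (2 + (-5)² + 2*(-5))*(-107) = (2 + 25 - 10)*(-107) = 17*(-107) = -1819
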